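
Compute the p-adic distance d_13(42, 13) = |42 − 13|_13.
d_13(42, 13) = 1

Step 1 — x − y = 42 − 13 = 29. Step 2 — v_13(29) = 0 (factor: 29 = (13^0 · 29); the sign does not affect v_p). Step 3 — |x − y|_13 = 13^{0} = 1.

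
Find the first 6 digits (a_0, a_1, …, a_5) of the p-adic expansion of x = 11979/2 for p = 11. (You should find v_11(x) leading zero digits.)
(a_0, …, a_5) = (0, 0, 0, 10, 5, 5)

v_11(11979/2) = 3, so a_0 = ... = a_2 = 0. Factor out: x = 11^3 · u with u = 9/2 a unit in ℤ_11. Expand u iteratively via a_{v+i} = u_i mod 11, u_{i+1} = (u_i − a_{v+i})/11:
  u_0 = 9/2;  a_3 = 10;  u_1 = (u_0 − 10)/11 = -1/2
  u_1 = -1/2;  a_4 = 5;  u_2 = (u_1 − 5)/11 = -1/2
  u_2 = -1/2;  a_5 = 5;  u_3 = (u_2 − 5)/11 = -1/2
Digits: (0, 0, 0, 10, 5, 5).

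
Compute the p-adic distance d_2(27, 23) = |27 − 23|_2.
d_2(27, 23) = 1/4

Step 1 — x − y = 27 − 23 = 4. Step 2 — v_2(4) = 2 (factor: 4 = (2^2 · 1); the sign does not affect v_p). Step 3 — |x − y|_2 = 2^{-2} = 1/4.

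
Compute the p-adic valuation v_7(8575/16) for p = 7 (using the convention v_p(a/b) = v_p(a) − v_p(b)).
v_7(8575/16) = 3

Factor powers of 7 from the numerator and denominator of the reduced fraction: 8575 = 7^3 · 25 and 16 = 7^0 · 16. Apply v_p(a/b) = v_p(a) − v_p(b): v_7(8575/16) = 3 − 0 = 3.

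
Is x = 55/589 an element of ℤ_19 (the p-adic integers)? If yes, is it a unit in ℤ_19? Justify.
x ∉ ℤ_19 (v_19(x) = -1 < 0)

ℤ_19 = {x ∈ ℚ_19 : v_19(x) ≥ 0} and ℤ_19^× = {x ∈ ℤ_19 : v_19(x) = 0}. Here v_19(55/589) = v_19(num) − v_19(den) = -1; compare against these criteria.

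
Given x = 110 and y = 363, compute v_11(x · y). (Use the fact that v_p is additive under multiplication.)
v_11(39930) = 3

v_p(x) = 1 (factor: 110 = 11^1 · 10); v_p(y) = 2 (factor: 363 = 11^2 · 3). Additivity: v_p(xy) = v_p(x) + v_p(y) = 1 + 2 = 3. (Direct check: xy = 39930 = 11^3 · (30).)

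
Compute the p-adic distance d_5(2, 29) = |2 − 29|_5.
d_5(2, 29) = 1

Step 1 — x − y = 2 − 29 = -27. Step 2 — v_5(-27) = 0 (factor: -27 = −(5^0 · 27); the sign does not affect v_p). Step 3 — |x − y|_5 = 5^{0} = 1.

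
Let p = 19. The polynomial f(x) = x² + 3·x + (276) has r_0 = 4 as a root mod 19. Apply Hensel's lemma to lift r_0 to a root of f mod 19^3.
r_2 = 5457 (mod 6859)

Hensel: r_{i+1} = r_i − f(r_i)·(f′(r_i))^{-1} mod 19^{i+2}, f′(x) = 2x + 3. Iterate:
  r_0 = 4 (mod 19)
  r_1 = 42 (mod 361)
  r_2 = 5457 (mod 6859)
Final: r = 5457 satisfies f(r) ≡ 0 mod 19^3.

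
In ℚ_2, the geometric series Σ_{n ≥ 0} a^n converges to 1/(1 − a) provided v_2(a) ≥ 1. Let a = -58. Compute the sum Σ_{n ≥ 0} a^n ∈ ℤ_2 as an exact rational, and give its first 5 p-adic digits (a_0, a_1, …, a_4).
Σ a^n = 1/(1 − a) = 1/59;  first 5 digits = (1, 1, 0, 0, 1)

v_2(a) = 1 ≥ 1, so the series converges in ℤ_2 to 1/(1 − a) = 1/(1 − (-58)) = 1/59. Expand this rational in ℤ_2: compute digits iteratively via d_i = x_i mod 2, x_{i+1} = (x_i − d_i)/2. The first 5 digits are (1, 1, 0, 0, 1).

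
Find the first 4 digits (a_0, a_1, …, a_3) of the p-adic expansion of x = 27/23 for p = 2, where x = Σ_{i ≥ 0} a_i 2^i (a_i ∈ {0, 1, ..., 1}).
(a_0, …, a_3) = (1, 0, 1, 1)

v_2(27/23) = 0 (numerator and denominator both coprime to 2), so x ∈ ℤ_2^×. Compute digits iteratively via a_i = x_i mod 2, x_{i+1} = (x_i − a_i)/2, with x_0 = x:
  x_0 = 27/23;  a_0 = 1;  x_1 = (x_0 − 1)/2 = 2/23
  x_1 = 2/23;  a_1 = 0;  x_2 = (x_1 − 0)/2 = 1/23
  x_2 = 1/23;  a_2 = 1;  x_3 = (x_2 − 1)/2 = -11/23
  x_3 = -11/23;  a_3 = 1;  x_4 = (x_3 − 1)/2 = -17/23
Digits: (1, 0, 1, 1).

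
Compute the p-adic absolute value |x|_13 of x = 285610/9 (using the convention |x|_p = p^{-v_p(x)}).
|285610/9|_13 = 1/28561

Step 1 — compute v_13(x) by factoring powers of 13 out of the numerator and denominator: v_13(285610/9) = 4. Step 2 — apply |x|_p = p^{-v_p(x)} = 13^{-4} = 1/28561.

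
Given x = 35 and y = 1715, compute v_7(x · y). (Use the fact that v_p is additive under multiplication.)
v_7(60025) = 4

v_p(x) = 1 (factor: 35 = 7^1 · 5); v_p(y) = 3 (factor: 1715 = 7^3 · 5). Additivity: v_p(xy) = v_p(x) + v_p(y) = 1 + 3 = 4. (Direct check: xy = 60025 = 7^4 · (25).)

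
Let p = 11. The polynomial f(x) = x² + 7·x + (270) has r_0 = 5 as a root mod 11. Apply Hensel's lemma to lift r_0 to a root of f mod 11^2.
r_1 = 71 (mod 121)

Hensel: r_{i+1} = r_i − f(r_i)·(f′(r_i))^{-1} mod 11^{i+2}, f′(x) = 2x + 7. Iterate:
  r_0 = 5 (mod 11)
  r_1 = 71 (mod 121)
Final: r = 71 satisfies f(r) ≡ 0 mod 11^2.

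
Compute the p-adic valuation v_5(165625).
v_5(165625) = 5

v_5(n) is the largest exponent k such that 5^k divides n. Factor out: 165625 = 5^5 · 53. (Sign doesn't affect v_p.) So v_5(165625) = 5.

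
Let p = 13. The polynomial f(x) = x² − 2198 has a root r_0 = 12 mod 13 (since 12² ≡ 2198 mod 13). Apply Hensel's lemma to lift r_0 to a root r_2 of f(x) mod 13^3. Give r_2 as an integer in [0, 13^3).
r_2 = 2196 (mod 2197)

Hensel's recurrence: r_{i+1} = r_i − f(r_i)·(f′(r_i))^{-1} mod 13^{i+2}, with f′(x) = 2x. Iterate:
  r_0 = 12 (mod 13)
  r_1 = 168 (mod 169)
  r_2 = 2196 (mod 2197)
Final: r_2 = 2196, and one checks f(r_2) ≡ 0 mod 13^3.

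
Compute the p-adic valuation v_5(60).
v_5(60) = 1

v_5(n) is the largest exponent k such that 5^k divides n. Factor out: 60 = 5^1 · 12. (Sign doesn't affect v_p.) So v_5(60) = 1.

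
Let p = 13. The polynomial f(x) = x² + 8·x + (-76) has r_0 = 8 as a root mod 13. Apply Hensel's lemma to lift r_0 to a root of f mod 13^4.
r_3 = 27074 (mod 28561)

Hensel: r_{i+1} = r_i − f(r_i)·(f′(r_i))^{-1} mod 13^{i+2}, f′(x) = 2x + 8. Iterate:
  r_0 = 8 (mod 13)
  r_1 = 34 (mod 169)
  r_2 = 710 (mod 2197)
  r_3 = 27074 (mod 28561)
Final: r = 27074 satisfies f(r) ≡ 0 mod 13^4.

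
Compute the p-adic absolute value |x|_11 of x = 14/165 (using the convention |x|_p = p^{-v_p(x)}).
|14/165|_11 = 11

Step 1 — compute v_11(x) by factoring powers of 11 out of the numerator and denominator: v_11(14/165) = -1. Step 2 — apply |x|_p = p^{-v_p(x)} = 11^{1} = 11.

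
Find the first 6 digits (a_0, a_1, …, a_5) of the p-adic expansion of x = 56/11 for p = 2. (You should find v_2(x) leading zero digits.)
(a_0, …, a_5) = (0, 0, 0, 1, 0, 1)

v_2(56/11) = 3, so a_0 = ... = a_2 = 0. Factor out: x = 2^3 · u with u = 7/11 a unit in ℤ_2. Expand u iteratively via a_{v+i} = u_i mod 2, u_{i+1} = (u_i − a_{v+i})/2:
  u_0 = 7/11;  a_3 = 1;  u_1 = (u_0 − 1)/2 = -2/11
  u_1 = -2/11;  a_4 = 0;  u_2 = (u_1 − 0)/2 = -1/11
  u_2 = -1/11;  a_5 = 1;  u_3 = (u_2 − 1)/2 = -6/11
Digits: (0, 0, 0, 1, 0, 1).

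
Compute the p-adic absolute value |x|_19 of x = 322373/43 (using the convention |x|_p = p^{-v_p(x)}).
|322373/43|_19 = 1/6859

Step 1 — compute v_19(x) by factoring powers of 19 out of the numerator and denominator: v_19(322373/43) = 3. Step 2 — apply |x|_p = p^{-v_p(x)} = 19^{-3} = 1/6859.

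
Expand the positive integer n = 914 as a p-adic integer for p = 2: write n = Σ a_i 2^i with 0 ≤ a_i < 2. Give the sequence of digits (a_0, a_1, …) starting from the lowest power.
(a_0, a_1, …) = (0, 1, 0, 0, 1, 0, 0, 1, 1, 1)

Repeated division by 2 gives the digits low-to-high: 914 = 1·2^1 + 1·2^4 + 1·2^7 + 1·2^8 + 1·2^9. Digit sequence: (0, 1, 0, 0, 1, 0, 0, 1, 1, 1).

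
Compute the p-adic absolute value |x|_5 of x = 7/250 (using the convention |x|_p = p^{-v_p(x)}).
|7/250|_5 = 125

Step 1 — compute v_5(x) by factoring powers of 5 out of the numerator and denominator: v_5(7/250) = -3. Step 2 — apply |x|_p = p^{-v_p(x)} = 5^{3} = 125.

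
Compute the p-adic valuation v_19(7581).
v_19(7581) = 2

v_19(n) is the largest exponent k such that 19^k divides n. Factor out: 7581 = 19^2 · 21. (Sign doesn't affect v_p.) So v_19(7581) = 2.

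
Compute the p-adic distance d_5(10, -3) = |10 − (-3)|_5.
d_5(10, -3) = 1

Step 1 — x − y = 10 − (-3) = 13. Step 2 — v_5(13) = 0 (factor: 13 = (5^0 · 13); the sign does not affect v_p). Step 3 — |x − y|_5 = 5^{0} = 1.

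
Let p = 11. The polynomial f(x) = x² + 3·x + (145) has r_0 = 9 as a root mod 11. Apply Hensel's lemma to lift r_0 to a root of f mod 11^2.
r_1 = 20 (mod 121)

Hensel: r_{i+1} = r_i − f(r_i)·(f′(r_i))^{-1} mod 11^{i+2}, f′(x) = 2x + 3. Iterate:
  r_0 = 9 (mod 11)
  r_1 = 20 (mod 121)
Final: r = 20 satisfies f(r) ≡ 0 mod 11^2.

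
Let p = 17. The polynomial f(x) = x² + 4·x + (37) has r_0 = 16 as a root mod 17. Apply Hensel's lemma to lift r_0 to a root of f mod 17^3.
r_2 = 2294 (mod 4913)

Hensel: r_{i+1} = r_i − f(r_i)·(f′(r_i))^{-1} mod 17^{i+2}, f′(x) = 2x + 4. Iterate:
  r_0 = 16 (mod 17)
  r_1 = 271 (mod 289)
  r_2 = 2294 (mod 4913)
Final: r = 2294 satisfies f(r) ≡ 0 mod 17^3.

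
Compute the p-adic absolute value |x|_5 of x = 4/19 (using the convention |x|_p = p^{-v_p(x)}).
|4/19|_5 = 1

Step 1 — compute v_5(x) by factoring powers of 5 out of the numerator and denominator: v_5(4/19) = 0. Step 2 — apply |x|_p = p^{-v_p(x)} = 5^{0} = 1.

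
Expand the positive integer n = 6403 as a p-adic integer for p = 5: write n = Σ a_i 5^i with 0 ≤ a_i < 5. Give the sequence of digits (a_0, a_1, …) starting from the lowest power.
(a_0, a_1, …) = (3, 0, 1, 1, 0, 2)

Repeated division by 5 gives the digits low-to-high: 6403 = 3 + 1·5^2 + 1·5^3 + 2·5^5. Digit sequence: (3, 0, 1, 1, 0, 2).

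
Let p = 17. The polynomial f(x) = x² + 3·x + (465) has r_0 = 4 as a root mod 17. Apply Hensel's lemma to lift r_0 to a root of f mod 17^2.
r_1 = 38 (mod 289)

Hensel: r_{i+1} = r_i − f(r_i)·(f′(r_i))^{-1} mod 17^{i+2}, f′(x) = 2x + 3. Iterate:
  r_0 = 4 (mod 17)
  r_1 = 38 (mod 289)
Final: r = 38 satisfies f(r) ≡ 0 mod 17^2.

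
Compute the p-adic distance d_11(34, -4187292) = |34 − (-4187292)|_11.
d_11(34, -4187292) = 1/161051

Step 1 — x − y = 34 − (-4187292) = 4187326. Step 2 — v_11(4187326) = 5 (factor: 4187326 = (11^5 · 26); the sign does not affect v_p). Step 3 — |x − y|_11 = 11^{-5} = 1/161051.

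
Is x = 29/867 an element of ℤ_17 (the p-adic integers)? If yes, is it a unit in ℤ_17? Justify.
x ∉ ℤ_17 (v_17(x) = -2 < 0)

ℤ_17 = {x ∈ ℚ_17 : v_17(x) ≥ 0} and ℤ_17^× = {x ∈ ℤ_17 : v_17(x) = 0}. Here v_17(29/867) = v_17(num) − v_17(den) = -2; compare against these criteria.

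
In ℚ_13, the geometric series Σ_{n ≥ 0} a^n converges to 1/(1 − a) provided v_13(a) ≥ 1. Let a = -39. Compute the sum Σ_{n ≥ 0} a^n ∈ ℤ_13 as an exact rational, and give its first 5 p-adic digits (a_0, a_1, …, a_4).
Σ a^n = 1/(1 − a) = 1/40;  first 5 digits = (1, 10, 8, 12, 0)

v_13(a) = 1 ≥ 1, so the series converges in ℤ_13 to 1/(1 − a) = 1/(1 − (-39)) = 1/40. Expand this rational in ℤ_13: compute digits iteratively via d_i = x_i mod 13, x_{i+1} = (x_i − d_i)/13. The first 5 digits are (1, 10, 8, 12, 0).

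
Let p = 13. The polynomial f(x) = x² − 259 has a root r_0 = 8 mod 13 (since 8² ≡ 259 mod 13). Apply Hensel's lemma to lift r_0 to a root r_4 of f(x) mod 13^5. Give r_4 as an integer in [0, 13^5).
r_4 = 31338 (mod 371293)

Hensel's recurrence: r_{i+1} = r_i − f(r_i)·(f′(r_i))^{-1} mod 13^{i+2}, with f′(x) = 2x. Iterate:
  r_0 = 8 (mod 13)
  r_1 = 73 (mod 169)
  r_2 = 580 (mod 2197)
  r_3 = 2777 (mod 28561)
  r_4 = 31338 (mod 371293)
Final: r_4 = 31338, and one checks f(r_4) ≡ 0 mod 13^5.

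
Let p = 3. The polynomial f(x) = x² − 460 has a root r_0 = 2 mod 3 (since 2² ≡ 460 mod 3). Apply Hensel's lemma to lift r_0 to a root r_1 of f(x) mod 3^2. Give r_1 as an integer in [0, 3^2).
r_1 = 8 (mod 9)

Hensel's recurrence: r_{i+1} = r_i − f(r_i)·(f′(r_i))^{-1} mod 3^{i+2}, with f′(x) = 2x. Iterate:
  r_0 = 2 (mod 3)
  r_1 = 8 (mod 9)
Final: r_1 = 8, and one checks f(r_1) ≡ 0 mod 3^2.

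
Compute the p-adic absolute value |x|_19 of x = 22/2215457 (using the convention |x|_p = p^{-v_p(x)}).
|22/2215457|_19 = 130321

Step 1 — compute v_19(x) by factoring powers of 19 out of the numerator and denominator: v_19(22/2215457) = -4. Step 2 — apply |x|_p = p^{-v_p(x)} = 19^{4} = 130321.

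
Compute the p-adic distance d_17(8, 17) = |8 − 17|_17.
d_17(8, 17) = 1

Step 1 — x − y = 8 − 17 = -9. Step 2 — v_17(-9) = 0 (factor: -9 = −(17^0 · 9); the sign does not affect v_p). Step 3 — |x − y|_17 = 17^{0} = 1.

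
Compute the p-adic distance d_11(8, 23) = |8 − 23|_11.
d_11(8, 23) = 1

Step 1 — x − y = 8 − 23 = -15. Step 2 — v_11(-15) = 0 (factor: -15 = −(11^0 · 15); the sign does not affect v_p). Step 3 — |x − y|_11 = 11^{0} = 1.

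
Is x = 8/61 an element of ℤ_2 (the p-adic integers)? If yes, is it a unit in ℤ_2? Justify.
x ∈ ℤ_2 but not a unit; v_2(x) = 3 > 0

ℤ_2 = {x ∈ ℚ_2 : v_2(x) ≥ 0} and ℤ_2^× = {x ∈ ℤ_2 : v_2(x) = 0}. Here v_2(8/61) = v_2(num) − v_2(den) = 3; compare against these criteria.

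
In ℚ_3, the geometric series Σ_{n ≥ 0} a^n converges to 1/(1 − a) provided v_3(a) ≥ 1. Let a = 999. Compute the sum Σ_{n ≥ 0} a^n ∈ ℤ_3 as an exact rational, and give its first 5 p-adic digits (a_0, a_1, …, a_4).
Σ a^n = 1/(1 − a) = -1/998;  first 5 digits = (1, 0, 0, 1, 0)

v_3(a) = 3 ≥ 1, so the series converges in ℤ_3 to 1/(1 − a) = 1/(1 − 999) = -1/998. Expand this rational in ℤ_3: compute digits iteratively via d_i = x_i mod 3, x_{i+1} = (x_i − d_i)/3. The first 5 digits are (1, 0, 0, 1, 0).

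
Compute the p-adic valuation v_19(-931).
v_19(-931) = 1

v_19(n) is the largest exponent k such that 19^k divides n. Factor out: -931 = -19^1 · 49. (Sign doesn't affect v_p.) So v_19(-931) = 1.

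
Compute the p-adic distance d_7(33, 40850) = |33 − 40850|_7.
d_7(33, 40850) = 1/2401

Step 1 — x − y = 33 − 40850 = -40817. Step 2 — v_7(-40817) = 4 (factor: -40817 = −(7^4 · 17); the sign does not affect v_p). Step 3 — |x − y|_7 = 7^{-4} = 1/2401.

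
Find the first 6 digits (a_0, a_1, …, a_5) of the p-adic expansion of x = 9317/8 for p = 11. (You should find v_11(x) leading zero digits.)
(a_0, …, a_5) = (0, 0, 0, 5, 1, 4)

v_11(9317/8) = 3, so a_0 = ... = a_2 = 0. Factor out: x = 11^3 · u with u = 7/8 a unit in ℤ_11. Expand u iteratively via a_{v+i} = u_i mod 11, u_{i+1} = (u_i − a_{v+i})/11:
  u_0 = 7/8;  a_3 = 5;  u_1 = (u_0 − 5)/11 = -3/8
  u_1 = -3/8;  a_4 = 1;  u_2 = (u_1 − 1)/11 = -1/8
  u_2 = -1/8;  a_5 = 4;  u_3 = (u_2 − 4)/11 = -3/8
Digits: (0, 0, 0, 5, 1, 4).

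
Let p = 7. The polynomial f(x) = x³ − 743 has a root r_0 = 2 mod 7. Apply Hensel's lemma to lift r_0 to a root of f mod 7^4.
r_3 = 1864 (mod 2401)

Hensel: r_{i+1} = r_i − f(r_i)/f′(r_i) mod 7^{i+2}, where f′(x) = 3x². Iterate:
  r_0 = 2 (mod 7)
  r_1 = 2 (mod 49)
  r_2 = 149 (mod 343)
  r_3 = 1864 (mod 2401)
Final: r = 1864 with f(r) ≡ 0 mod 7^4.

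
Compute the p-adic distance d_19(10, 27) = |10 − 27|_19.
d_19(10, 27) = 1

Step 1 — x − y = 10 − 27 = -17. Step 2 — v_19(-17) = 0 (factor: -17 = −(19^0 · 17); the sign does not affect v_p). Step 3 — |x − y|_19 = 19^{0} = 1.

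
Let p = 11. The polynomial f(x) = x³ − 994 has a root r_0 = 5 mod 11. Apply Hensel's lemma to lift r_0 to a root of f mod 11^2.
r_1 = 115 (mod 121)

Hensel: r_{i+1} = r_i − f(r_i)/f′(r_i) mod 11^{i+2}, where f′(x) = 3x². Iterate:
  r_0 = 5 (mod 11)
  r_1 = 115 (mod 121)
Final: r = 115 with f(r) ≡ 0 mod 11^2.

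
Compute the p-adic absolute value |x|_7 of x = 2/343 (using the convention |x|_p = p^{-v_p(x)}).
|2/343|_7 = 343

Step 1 — compute v_7(x) by factoring powers of 7 out of the numerator and denominator: v_7(2/343) = -3. Step 2 — apply |x|_p = p^{-v_p(x)} = 7^{3} = 343.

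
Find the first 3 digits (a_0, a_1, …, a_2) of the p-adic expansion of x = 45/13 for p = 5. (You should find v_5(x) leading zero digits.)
(a_0, …, a_2) = (0, 3, 3)

v_5(45/13) = 1, so a_0 = ... = a_0 = 0. Factor out: x = 5^1 · u with u = 9/13 a unit in ℤ_5. Expand u iteratively via a_{v+i} = u_i mod 5, u_{i+1} = (u_i − a_{v+i})/5:
  u_0 = 9/13;  a_1 = 3;  u_1 = (u_0 − 3)/5 = -6/13
  u_1 = -6/13;  a_2 = 3;  u_2 = (u_1 − 3)/5 = -9/13
Digits: (0, 3, 3).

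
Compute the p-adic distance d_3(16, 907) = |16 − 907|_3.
d_3(16, 907) = 1/81

Step 1 — x − y = 16 − 907 = -891. Step 2 — v_3(-891) = 4 (factor: -891 = −(3^4 · 11); the sign does not affect v_p). Step 3 — |x − y|_3 = 3^{-4} = 1/81.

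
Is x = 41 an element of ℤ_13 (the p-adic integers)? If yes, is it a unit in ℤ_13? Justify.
x ∈ ℤ_13^× (unit); v_13(x) = 0

ℤ_13 = {x ∈ ℚ_13 : v_13(x) ≥ 0} and ℤ_13^× = {x ∈ ℤ_13 : v_13(x) = 0}. Here v_13(41) = v_13(num) − v_13(den) = 0; compare against these criteria.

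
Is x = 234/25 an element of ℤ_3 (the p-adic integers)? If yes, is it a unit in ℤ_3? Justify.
x ∈ ℤ_3 but not a unit; v_3(x) = 2 > 0

ℤ_3 = {x ∈ ℚ_3 : v_3(x) ≥ 0} and ℤ_3^× = {x ∈ ℤ_3 : v_3(x) = 0}. Here v_3(234/25) = v_3(num) − v_3(den) = 2; compare against these criteria.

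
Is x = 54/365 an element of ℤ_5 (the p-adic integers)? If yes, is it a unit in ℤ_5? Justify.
x ∉ ℤ_5 (v_5(x) = -1 < 0)

ℤ_5 = {x ∈ ℚ_5 : v_5(x) ≥ 0} and ℤ_5^× = {x ∈ ℤ_5 : v_5(x) = 0}. Here v_5(54/365) = v_5(num) − v_5(den) = -1; compare against these criteria.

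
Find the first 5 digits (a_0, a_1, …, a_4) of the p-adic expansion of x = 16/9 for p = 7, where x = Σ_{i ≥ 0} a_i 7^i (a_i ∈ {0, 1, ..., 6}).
(a_0, …, a_4) = (1, 4, 1, 6, 3)

v_7(16/9) = 0 (numerator and denominator both coprime to 7), so x ∈ ℤ_7^×. Compute digits iteratively via a_i = x_i mod 7, x_{i+1} = (x_i − a_i)/7, with x_0 = x:
  x_0 = 16/9;  a_0 = 1;  x_1 = (x_0 − 1)/7 = 1/9
  x_1 = 1/9;  a_1 = 4;  x_2 = (x_1 − 4)/7 = -5/9
  x_2 = -5/9;  a_2 = 1;  x_3 = (x_2 − 1)/7 = -2/9
  x_3 = -2/9;  a_3 = 6;  x_4 = (x_3 − 6)/7 = -8/9
  x_4 = -8/9;  a_4 = 3;  x_5 = (x_4 − 3)/7 = -5/9
Digits: (1, 4, 1, 6, 3).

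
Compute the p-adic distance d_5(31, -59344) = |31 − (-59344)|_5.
d_5(31, -59344) = 1/3125

Step 1 — x − y = 31 − (-59344) = 59375. Step 2 — v_5(59375) = 5 (factor: 59375 = (5^5 · 19); the sign does not affect v_p). Step 3 — |x − y|_5 = 5^{-5} = 1/3125.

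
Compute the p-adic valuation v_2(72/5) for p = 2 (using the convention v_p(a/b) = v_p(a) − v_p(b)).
v_2(72/5) = 3

Factor powers of 2 from the numerator and denominator of the reduced fraction: 72 = 2^3 · 9 and 5 = 2^0 · 5. Apply v_p(a/b) = v_p(a) − v_p(b): v_2(72/5) = 3 − 0 = 3.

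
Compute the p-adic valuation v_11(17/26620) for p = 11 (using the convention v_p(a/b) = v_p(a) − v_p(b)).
v_11(17/26620) = -3

Factor powers of 11 from the numerator and denominator of the reduced fraction: 17 = 11^0 · 17 and 26620 = 11^3 · 20. Apply v_p(a/b) = v_p(a) − v_p(b): v_11(17/26620) = 0 − 3 = -3.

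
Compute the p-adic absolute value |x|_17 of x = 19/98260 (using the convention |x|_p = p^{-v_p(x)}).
|19/98260|_17 = 4913

Step 1 — compute v_17(x) by factoring powers of 17 out of the numerator and denominator: v_17(19/98260) = -3. Step 2 — apply |x|_p = p^{-v_p(x)} = 17^{3} = 4913.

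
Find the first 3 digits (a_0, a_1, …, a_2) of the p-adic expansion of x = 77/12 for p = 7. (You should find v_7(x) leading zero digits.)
(a_0, …, a_2) = (0, 5, 0)

v_7(77/12) = 1, so a_0 = ... = a_0 = 0. Factor out: x = 7^1 · u with u = 11/12 a unit in ℤ_7. Expand u iteratively via a_{v+i} = u_i mod 7, u_{i+1} = (u_i − a_{v+i})/7:
  u_0 = 11/12;  a_1 = 5;  u_1 = (u_0 − 5)/7 = -7/12
  u_1 = -7/12;  a_2 = 0;  u_2 = (u_1 − 0)/7 = -1/12
Digits: (0, 5, 0).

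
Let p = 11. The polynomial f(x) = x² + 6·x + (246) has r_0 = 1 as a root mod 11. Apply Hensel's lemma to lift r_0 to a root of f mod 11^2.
r_1 = 45 (mod 121)

Hensel: r_{i+1} = r_i − f(r_i)·(f′(r_i))^{-1} mod 11^{i+2}, f′(x) = 2x + 6. Iterate:
  r_0 = 1 (mod 11)
  r_1 = 45 (mod 121)
Final: r = 45 satisfies f(r) ≡ 0 mod 11^2.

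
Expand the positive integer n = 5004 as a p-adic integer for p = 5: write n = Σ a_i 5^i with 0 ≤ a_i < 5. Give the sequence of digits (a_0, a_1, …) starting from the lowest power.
(a_0, a_1, …) = (4, 0, 0, 0, 3, 1)

Repeated division by 5 gives the digits low-to-high: 5004 = 4 + 3·5^4 + 1·5^5. Digit sequence: (4, 0, 0, 0, 3, 1).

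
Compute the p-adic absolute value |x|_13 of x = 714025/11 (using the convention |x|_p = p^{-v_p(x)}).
|714025/11|_13 = 1/28561

Step 1 — compute v_13(x) by factoring powers of 13 out of the numerator and denominator: v_13(714025/11) = 4. Step 2 — apply |x|_p = p^{-v_p(x)} = 13^{-4} = 1/28561.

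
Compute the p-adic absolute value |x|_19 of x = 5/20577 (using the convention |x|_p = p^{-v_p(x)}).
|5/20577|_19 = 6859

Step 1 — compute v_19(x) by factoring powers of 19 out of the numerator and denominator: v_19(5/20577) = -3. Step 2 — apply |x|_p = p^{-v_p(x)} = 19^{3} = 6859.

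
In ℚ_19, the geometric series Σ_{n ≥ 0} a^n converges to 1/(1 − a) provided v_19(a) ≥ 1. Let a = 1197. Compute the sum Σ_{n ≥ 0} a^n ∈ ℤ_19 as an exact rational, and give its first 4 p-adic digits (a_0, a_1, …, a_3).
Σ a^n = 1/(1 − a) = -1/1196;  first 4 digits = (1, 6, 1, 7)

v_19(a) = 1 ≥ 1, so the series converges in ℤ_19 to 1/(1 − a) = 1/(1 − 1197) = -1/1196. Expand this rational in ℤ_19: compute digits iteratively via d_i = x_i mod 19, x_{i+1} = (x_i − d_i)/19. The first 4 digits are (1, 6, 1, 7).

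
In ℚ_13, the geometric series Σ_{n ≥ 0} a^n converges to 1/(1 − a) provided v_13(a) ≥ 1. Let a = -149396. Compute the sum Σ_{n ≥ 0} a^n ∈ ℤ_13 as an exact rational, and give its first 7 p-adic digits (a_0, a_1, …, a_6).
Σ a^n = 1/(1 − a) = 1/149397;  first 7 digits = (1, 0, 0, 10, 7, 12, 8)

v_13(a) = 3 ≥ 1, so the series converges in ℤ_13 to 1/(1 − a) = 1/(1 − (-149396)) = 1/149397. Expand this rational in ℤ_13: compute digits iteratively via d_i = x_i mod 13, x_{i+1} = (x_i − d_i)/13. The first 7 digits are (1, 0, 0, 10, 7, 12, 8).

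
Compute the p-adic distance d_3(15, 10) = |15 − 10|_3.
d_3(15, 10) = 1

Step 1 — x − y = 15 − 10 = 5. Step 2 — v_3(5) = 0 (factor: 5 = (3^0 · 5); the sign does not affect v_p). Step 3 — |x − y|_3 = 3^{0} = 1.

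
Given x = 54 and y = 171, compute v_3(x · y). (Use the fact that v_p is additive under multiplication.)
v_3(9234) = 5

v_p(x) = 3 (factor: 54 = 3^3 · 2); v_p(y) = 2 (factor: 171 = 3^2 · 19). Additivity: v_p(xy) = v_p(x) + v_p(y) = 3 + 2 = 5. (Direct check: xy = 9234 = 3^5 · (38).)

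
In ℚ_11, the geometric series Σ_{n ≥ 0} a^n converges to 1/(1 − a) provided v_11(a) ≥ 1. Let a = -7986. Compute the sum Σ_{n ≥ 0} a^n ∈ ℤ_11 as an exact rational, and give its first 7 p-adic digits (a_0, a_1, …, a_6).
Σ a^n = 1/(1 − a) = 1/7987;  first 7 digits = (1, 0, 0, 5, 10, 10, 2)

v_11(a) = 3 ≥ 1, so the series converges in ℤ_11 to 1/(1 − a) = 1/(1 − (-7986)) = 1/7987. Expand this rational in ℤ_11: compute digits iteratively via d_i = x_i mod 11, x_{i+1} = (x_i − d_i)/11. The first 7 digits are (1, 0, 0, 5, 10, 10, 2).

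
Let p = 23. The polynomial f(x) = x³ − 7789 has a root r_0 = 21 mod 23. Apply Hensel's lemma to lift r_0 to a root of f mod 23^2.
r_1 = 251 (mod 529)

Hensel: r_{i+1} = r_i − f(r_i)/f′(r_i) mod 23^{i+2}, where f′(x) = 3x². Iterate:
  r_0 = 21 (mod 23)
  r_1 = 251 (mod 529)
Final: r = 251 with f(r) ≡ 0 mod 23^2.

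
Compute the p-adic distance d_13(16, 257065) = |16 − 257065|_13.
d_13(16, 257065) = 1/28561

Step 1 — x − y = 16 − 257065 = -257049. Step 2 — v_13(-257049) = 4 (factor: -257049 = −(13^4 · 9); the sign does not affect v_p). Step 3 — |x − y|_13 = 13^{-4} = 1/28561.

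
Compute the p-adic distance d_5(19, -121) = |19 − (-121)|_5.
d_5(19, -121) = 1/5

Step 1 — x − y = 19 − (-121) = 140. Step 2 — v_5(140) = 1 (factor: 140 = (5^1 · 28); the sign does not affect v_p). Step 3 — |x − y|_5 = 5^{-1} = 1/5.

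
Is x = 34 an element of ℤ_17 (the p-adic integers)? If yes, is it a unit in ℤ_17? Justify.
x ∈ ℤ_17 but not a unit; v_17(x) = 1 > 0

ℤ_17 = {x ∈ ℚ_17 : v_17(x) ≥ 0} and ℤ_17^× = {x ∈ ℤ_17 : v_17(x) = 0}. Here v_17(34) = v_17(num) − v_17(den) = 1; compare against these criteria.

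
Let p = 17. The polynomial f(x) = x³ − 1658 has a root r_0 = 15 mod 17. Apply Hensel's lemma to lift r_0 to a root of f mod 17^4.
r_3 = 53650 (mod 83521)

Hensel: r_{i+1} = r_i − f(r_i)/f′(r_i) mod 17^{i+2}, where f′(x) = 3x². Iterate:
  r_0 = 15 (mod 17)
  r_1 = 185 (mod 289)
  r_2 = 4520 (mod 4913)
  r_3 = 53650 (mod 83521)
Final: r = 53650 with f(r) ≡ 0 mod 17^4.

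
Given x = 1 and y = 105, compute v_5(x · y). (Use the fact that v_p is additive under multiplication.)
v_5(105) = 1

v_p(x) = 0 (factor: 1 = 5^0 · 1); v_p(y) = 1 (factor: 105 = 5^1 · 21). Additivity: v_p(xy) = v_p(x) + v_p(y) = 0 + 1 = 1. (Direct check: xy = 105 = 5^1 · (21).)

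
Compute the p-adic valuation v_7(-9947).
v_7(-9947) = 3

v_7(n) is the largest exponent k such that 7^k divides n. Factor out: -9947 = -7^3 · 29. (Sign doesn't affect v_p.) So v_7(-9947) = 3.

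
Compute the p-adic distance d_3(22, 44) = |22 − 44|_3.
d_3(22, 44) = 1

Step 1 — x − y = 22 − 44 = -22. Step 2 — v_3(-22) = 0 (factor: -22 = −(3^0 · 22); the sign does not affect v_p). Step 3 — |x − y|_3 = 3^{0} = 1.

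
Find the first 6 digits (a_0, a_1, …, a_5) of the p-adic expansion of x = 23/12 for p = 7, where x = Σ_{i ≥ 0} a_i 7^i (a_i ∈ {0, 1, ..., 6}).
(a_0, …, a_5) = (6, 0, 4, 0, 4, 0)

v_7(23/12) = 0 (numerator and denominator both coprime to 7), so x ∈ ℤ_7^×. Compute digits iteratively via a_i = x_i mod 7, x_{i+1} = (x_i − a_i)/7, with x_0 = x:
  x_0 = 23/12;  a_0 = 6;  x_1 = (x_0 − 6)/7 = -7/12
  x_1 = -7/12;  a_1 = 0;  x_2 = (x_1 − 0)/7 = -1/12
  x_2 = -1/12;  a_2 = 4;  x_3 = (x_2 − 4)/7 = -7/12
  x_3 = -7/12;  a_3 = 0;  x_4 = (x_3 − 0)/7 = -1/12
  x_4 = -1/12;  a_4 = 4;  x_5 = (x_4 − 4)/7 = -7/12
  x_5 = -7/12;  a_5 = 0;  x_6 = (x_5 − 0)/7 = -1/12
Digits: (6, 0, 4, 0, 4, 0).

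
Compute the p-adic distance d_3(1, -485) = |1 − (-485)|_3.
d_3(1, -485) = 1/243

Step 1 — x − y = 1 − (-485) = 486. Step 2 — v_3(486) = 5 (factor: 486 = (3^5 · 2); the sign does not affect v_p). Step 3 — |x − y|_3 = 3^{-5} = 1/243.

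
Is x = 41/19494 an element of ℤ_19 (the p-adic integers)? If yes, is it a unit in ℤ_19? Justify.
x ∉ ℤ_19 (v_19(x) = -2 < 0)

ℤ_19 = {x ∈ ℚ_19 : v_19(x) ≥ 0} and ℤ_19^× = {x ∈ ℤ_19 : v_19(x) = 0}. Here v_19(41/19494) = v_19(num) − v_19(den) = -2; compare against these criteria.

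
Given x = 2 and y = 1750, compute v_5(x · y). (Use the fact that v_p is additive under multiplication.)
v_5(3500) = 3

v_p(x) = 0 (factor: 2 = 5^0 · 2); v_p(y) = 3 (factor: 1750 = 5^3 · 14). Additivity: v_p(xy) = v_p(x) + v_p(y) = 0 + 3 = 3. (Direct check: xy = 3500 = 5^3 · (28).)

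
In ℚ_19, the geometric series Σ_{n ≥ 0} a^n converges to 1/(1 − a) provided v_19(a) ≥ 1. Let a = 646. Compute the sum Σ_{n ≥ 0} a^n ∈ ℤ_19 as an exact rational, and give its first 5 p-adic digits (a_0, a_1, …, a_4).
Σ a^n = 1/(1 − a) = -1/645;  first 5 digits = (1, 15, 17, 15, 9)

v_19(a) = 1 ≥ 1, so the series converges in ℤ_19 to 1/(1 − a) = 1/(1 − 646) = -1/645. Expand this rational in ℤ_19: compute digits iteratively via d_i = x_i mod 19, x_{i+1} = (x_i − d_i)/19. The first 5 digits are (1, 15, 17, 15, 9).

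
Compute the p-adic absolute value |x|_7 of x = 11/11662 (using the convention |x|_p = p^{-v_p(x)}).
|11/11662|_7 = 343

Step 1 — compute v_7(x) by factoring powers of 7 out of the numerator and denominator: v_7(11/11662) = -3. Step 2 — apply |x|_p = p^{-v_p(x)} = 7^{3} = 343.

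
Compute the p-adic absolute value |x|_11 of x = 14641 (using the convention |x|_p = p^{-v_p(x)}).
|14641|_11 = 1/14641

Step 1 — compute v_11(x) by factoring powers of 11 out of the numerator and denominator: v_11(14641) = 4. Step 2 — apply |x|_p = p^{-v_p(x)} = 11^{-4} = 1/14641.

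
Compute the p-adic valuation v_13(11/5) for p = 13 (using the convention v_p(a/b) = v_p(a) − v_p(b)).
v_13(11/5) = 0

Factor powers of 13 from the numerator and denominator of the reduced fraction: 11 = 13^0 · 11 and 5 = 13^0 · 5. Apply v_p(a/b) = v_p(a) − v_p(b): v_13(11/5) = 0 − 0 = 0.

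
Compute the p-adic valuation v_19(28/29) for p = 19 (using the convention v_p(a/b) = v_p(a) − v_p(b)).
v_19(28/29) = 0

Factor powers of 19 from the numerator and denominator of the reduced fraction: 28 = 19^0 · 28 and 29 = 19^0 · 29. Apply v_p(a/b) = v_p(a) − v_p(b): v_19(28/29) = 0 − 0 = 0.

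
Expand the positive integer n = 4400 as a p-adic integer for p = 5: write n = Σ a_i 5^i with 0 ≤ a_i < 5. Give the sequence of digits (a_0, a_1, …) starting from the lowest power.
(a_0, a_1, …) = (0, 0, 1, 0, 2, 1)

Repeated division by 5 gives the digits low-to-high: 4400 = 1·5^2 + 2·5^4 + 1·5^5. Digit sequence: (0, 0, 1, 0, 2, 1).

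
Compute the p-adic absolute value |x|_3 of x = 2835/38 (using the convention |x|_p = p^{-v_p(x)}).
|2835/38|_3 = 1/81

Step 1 — compute v_3(x) by factoring powers of 3 out of the numerator and denominator: v_3(2835/38) = 4. Step 2 — apply |x|_p = p^{-v_p(x)} = 3^{-4} = 1/81.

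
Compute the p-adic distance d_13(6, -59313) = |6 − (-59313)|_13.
d_13(6, -59313) = 1/2197

Step 1 — x − y = 6 − (-59313) = 59319. Step 2 — v_13(59319) = 3 (factor: 59319 = (13^3 · 27); the sign does not affect v_p). Step 3 — |x − y|_13 = 13^{-3} = 1/2197.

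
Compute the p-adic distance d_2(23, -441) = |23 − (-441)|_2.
d_2(23, -441) = 1/16

Step 1 — x − y = 23 − (-441) = 464. Step 2 — v_2(464) = 4 (factor: 464 = (2^4 · 29); the sign does not affect v_p). Step 3 — |x − y|_2 = 2^{-4} = 1/16.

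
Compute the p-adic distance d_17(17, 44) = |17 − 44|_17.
d_17(17, 44) = 1

Step 1 — x − y = 17 − 44 = -27. Step 2 — v_17(-27) = 0 (factor: -27 = −(17^0 · 27); the sign does not affect v_p). Step 3 — |x − y|_17 = 17^{0} = 1.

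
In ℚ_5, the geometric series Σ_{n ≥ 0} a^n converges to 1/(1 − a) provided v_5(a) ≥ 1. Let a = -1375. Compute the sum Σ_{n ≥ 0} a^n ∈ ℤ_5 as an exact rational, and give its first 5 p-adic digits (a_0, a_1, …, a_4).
Σ a^n = 1/(1 − a) = 1/1376;  first 5 digits = (1, 0, 0, 4, 2)

v_5(a) = 3 ≥ 1, so the series converges in ℤ_5 to 1/(1 − a) = 1/(1 − (-1375)) = 1/1376. Expand this rational in ℤ_5: compute digits iteratively via d_i = x_i mod 5, x_{i+1} = (x_i − d_i)/5. The first 5 digits are (1, 0, 0, 4, 2).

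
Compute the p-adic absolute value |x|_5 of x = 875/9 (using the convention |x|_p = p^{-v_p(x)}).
|875/9|_5 = 1/125

Step 1 — compute v_5(x) by factoring powers of 5 out of the numerator and denominator: v_5(875/9) = 3. Step 2 — apply |x|_p = p^{-v_p(x)} = 5^{-3} = 1/125.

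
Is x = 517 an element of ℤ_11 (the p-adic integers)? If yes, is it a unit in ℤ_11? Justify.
x ∈ ℤ_11 but not a unit; v_11(x) = 1 > 0

ℤ_11 = {x ∈ ℚ_11 : v_11(x) ≥ 0} and ℤ_11^× = {x ∈ ℤ_11 : v_11(x) = 0}. Here v_11(517) = v_11(num) − v_11(den) = 1; compare against these criteria.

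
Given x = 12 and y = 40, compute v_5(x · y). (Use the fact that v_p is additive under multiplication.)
v_5(480) = 1

v_p(x) = 0 (factor: 12 = 5^0 · 12); v_p(y) = 1 (factor: 40 = 5^1 · 8). Additivity: v_p(xy) = v_p(x) + v_p(y) = 0 + 1 = 1. (Direct check: xy = 480 = 5^1 · (96).)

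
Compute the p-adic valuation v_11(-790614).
v_11(-790614) = 4

v_11(n) is the largest exponent k such that 11^k divides n. Factor out: -790614 = -11^4 · 54. (Sign doesn't affect v_p.) So v_11(-790614) = 4.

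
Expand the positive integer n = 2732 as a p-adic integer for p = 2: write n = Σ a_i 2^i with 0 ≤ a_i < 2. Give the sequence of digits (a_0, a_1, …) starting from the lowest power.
(a_0, a_1, …) = (0, 0, 1, 1, 0, 1, 0, 1, 0, 1, 0, 1)

Repeated division by 2 gives the digits low-to-high: 2732 = 1·2^2 + 1·2^3 + 1·2^5 + 1·2^7 + 1·2^9 + 1·2^11. Digit sequence: (0, 0, 1, 1, 0, 1, 0, 1, 0, 1, 0, 1).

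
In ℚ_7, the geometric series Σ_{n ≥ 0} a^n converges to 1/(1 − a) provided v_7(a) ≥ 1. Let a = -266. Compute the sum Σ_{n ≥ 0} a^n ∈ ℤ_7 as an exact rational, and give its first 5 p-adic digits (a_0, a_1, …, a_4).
Σ a^n = 1/(1 − a) = 1/267;  first 5 digits = (1, 4, 3, 3, 6)

v_7(a) = 1 ≥ 1, so the series converges in ℤ_7 to 1/(1 − a) = 1/(1 − (-266)) = 1/267. Expand this rational in ℤ_7: compute digits iteratively via d_i = x_i mod 7, x_{i+1} = (x_i − d_i)/7. The first 5 digits are (1, 4, 3, 3, 6).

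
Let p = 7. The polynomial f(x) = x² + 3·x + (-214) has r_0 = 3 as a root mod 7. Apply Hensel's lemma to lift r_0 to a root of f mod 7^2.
r_1 = 3 (mod 49)

Hensel: r_{i+1} = r_i − f(r_i)·(f′(r_i))^{-1} mod 7^{i+2}, f′(x) = 2x + 3. Iterate:
  r_0 = 3 (mod 7)
  r_1 = 3 (mod 49)
Final: r = 3 satisfies f(r) ≡ 0 mod 7^2.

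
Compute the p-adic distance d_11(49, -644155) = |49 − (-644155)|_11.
d_11(49, -644155) = 1/161051

Step 1 — x − y = 49 − (-644155) = 644204. Step 2 — v_11(644204) = 5 (factor: 644204 = (11^5 · 4); the sign does not affect v_p). Step 3 — |x − y|_11 = 11^{-5} = 1/161051.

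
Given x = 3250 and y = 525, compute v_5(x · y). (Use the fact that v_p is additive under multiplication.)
v_5(1706250) = 5

v_p(x) = 3 (factor: 3250 = 5^3 · 26); v_p(y) = 2 (factor: 525 = 5^2 · 21). Additivity: v_p(xy) = v_p(x) + v_p(y) = 3 + 2 = 5. (Direct check: xy = 1706250 = 5^5 · (546).)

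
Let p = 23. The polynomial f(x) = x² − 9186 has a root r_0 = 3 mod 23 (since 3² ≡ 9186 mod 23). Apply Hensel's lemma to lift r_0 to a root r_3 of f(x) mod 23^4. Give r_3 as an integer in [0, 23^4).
r_3 = 116061 (mod 279841)

Hensel's recurrence: r_{i+1} = r_i − f(r_i)·(f′(r_i))^{-1} mod 23^{i+2}, with f′(x) = 2x. Iterate:
  r_0 = 3 (mod 23)
  r_1 = 210 (mod 529)
  r_2 = 6558 (mod 12167)
  r_3 = 116061 (mod 279841)
Final: r_3 = 116061, and one checks f(r_3) ≡ 0 mod 23^4.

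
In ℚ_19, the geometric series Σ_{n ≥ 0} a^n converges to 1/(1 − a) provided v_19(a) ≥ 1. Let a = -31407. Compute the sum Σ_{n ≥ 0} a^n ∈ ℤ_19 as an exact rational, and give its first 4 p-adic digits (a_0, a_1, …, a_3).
Σ a^n = 1/(1 − a) = 1/31408;  first 4 digits = (1, 0, 8, 14)

v_19(a) = 2 ≥ 1, so the series converges in ℤ_19 to 1/(1 − a) = 1/(1 − (-31407)) = 1/31408. Expand this rational in ℤ_19: compute digits iteratively via d_i = x_i mod 19, x_{i+1} = (x_i − d_i)/19. The first 4 digits are (1, 0, 8, 14).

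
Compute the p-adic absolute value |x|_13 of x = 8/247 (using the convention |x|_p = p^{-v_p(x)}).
|8/247|_13 = 13

Step 1 — compute v_13(x) by factoring powers of 13 out of the numerator and denominator: v_13(8/247) = -1. Step 2 — apply |x|_p = p^{-v_p(x)} = 13^{1} = 13.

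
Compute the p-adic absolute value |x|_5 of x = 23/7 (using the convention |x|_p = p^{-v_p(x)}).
|23/7|_5 = 1

Step 1 — compute v_5(x) by factoring powers of 5 out of the numerator and denominator: v_5(23/7) = 0. Step 2 — apply |x|_p = p^{-v_p(x)} = 5^{0} = 1.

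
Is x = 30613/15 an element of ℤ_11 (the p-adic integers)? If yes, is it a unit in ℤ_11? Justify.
x ∈ ℤ_11 but not a unit; v_11(x) = 3 > 0

ℤ_11 = {x ∈ ℚ_11 : v_11(x) ≥ 0} and ℤ_11^× = {x ∈ ℤ_11 : v_11(x) = 0}. Here v_11(30613/15) = v_11(num) − v_11(den) = 3; compare against these criteria.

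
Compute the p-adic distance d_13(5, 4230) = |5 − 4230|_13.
d_13(5, 4230) = 1/169

Step 1 — x − y = 5 − 4230 = -4225. Step 2 — v_13(-4225) = 2 (factor: -4225 = −(13^2 · 25); the sign does not affect v_p). Step 3 — |x − y|_13 = 13^{-2} = 1/169.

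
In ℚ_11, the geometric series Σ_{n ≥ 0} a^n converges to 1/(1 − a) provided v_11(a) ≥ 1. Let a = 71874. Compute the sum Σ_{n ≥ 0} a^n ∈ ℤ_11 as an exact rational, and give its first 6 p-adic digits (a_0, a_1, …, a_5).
Σ a^n = 1/(1 − a) = -1/71873;  first 6 digits = (1, 0, 0, 10, 4, 0)

v_11(a) = 3 ≥ 1, so the series converges in ℤ_11 to 1/(1 − a) = 1/(1 − 71874) = -1/71873. Expand this rational in ℤ_11: compute digits iteratively via d_i = x_i mod 11, x_{i+1} = (x_i − d_i)/11. The first 6 digits are (1, 0, 0, 10, 4, 0).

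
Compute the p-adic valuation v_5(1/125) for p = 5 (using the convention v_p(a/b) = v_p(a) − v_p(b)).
v_5(1/125) = -3

Factor powers of 5 from the numerator and denominator of the reduced fraction: 1 = 5^0 · 1 and 125 = 5^3 · 1. Apply v_p(a/b) = v_p(a) − v_p(b): v_5(1/125) = 0 − 3 = -3.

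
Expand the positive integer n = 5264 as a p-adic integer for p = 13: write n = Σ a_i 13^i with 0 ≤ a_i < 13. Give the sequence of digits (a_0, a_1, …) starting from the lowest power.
(a_0, a_1, …) = (12, 1, 5, 2)

Repeated division by 13 gives the digits low-to-high: 5264 = 12 + 1·13^1 + 5·13^2 + 2·13^3. Digit sequence: (12, 1, 5, 2).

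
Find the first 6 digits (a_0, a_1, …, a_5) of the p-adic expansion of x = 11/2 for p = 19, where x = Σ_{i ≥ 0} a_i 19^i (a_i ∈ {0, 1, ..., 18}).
(a_0, …, a_5) = (15, 9, 9, 9, 9, 9)

v_19(11/2) = 0 (numerator and denominator both coprime to 19), so x ∈ ℤ_19^×. Compute digits iteratively via a_i = x_i mod 19, x_{i+1} = (x_i − a_i)/19, with x_0 = x:
  x_0 = 11/2;  a_0 = 15;  x_1 = (x_0 − 15)/19 = -1/2
  x_1 = -1/2;  a_1 = 9;  x_2 = (x_1 − 9)/19 = -1/2
  x_2 = -1/2;  a_2 = 9;  x_3 = (x_2 − 9)/19 = -1/2
  x_3 = -1/2;  a_3 = 9;  x_4 = (x_3 − 9)/19 = -1/2
  x_4 = -1/2;  a_4 = 9;  x_5 = (x_4 − 9)/19 = -1/2
  x_5 = -1/2;  a_5 = 9;  x_6 = (x_5 − 9)/19 = -1/2
Digits: (15, 9, 9, 9, 9, 9).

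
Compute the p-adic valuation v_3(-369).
v_3(-369) = 2

v_3(n) is the largest exponent k such that 3^k divides n. Factor out: -369 = -3^2 · 41. (Sign doesn't affect v_p.) So v_3(-369) = 2.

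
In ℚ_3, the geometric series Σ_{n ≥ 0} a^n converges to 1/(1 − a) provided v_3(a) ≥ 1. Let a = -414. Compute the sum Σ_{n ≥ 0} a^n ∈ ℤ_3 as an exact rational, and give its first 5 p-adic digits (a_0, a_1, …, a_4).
Σ a^n = 1/(1 − a) = 1/415;  first 5 digits = (1, 0, 2, 2, 1)

v_3(a) = 2 ≥ 1, so the series converges in ℤ_3 to 1/(1 − a) = 1/(1 − (-414)) = 1/415. Expand this rational in ℤ_3: compute digits iteratively via d_i = x_i mod 3, x_{i+1} = (x_i − d_i)/3. The first 5 digits are (1, 0, 2, 2, 1).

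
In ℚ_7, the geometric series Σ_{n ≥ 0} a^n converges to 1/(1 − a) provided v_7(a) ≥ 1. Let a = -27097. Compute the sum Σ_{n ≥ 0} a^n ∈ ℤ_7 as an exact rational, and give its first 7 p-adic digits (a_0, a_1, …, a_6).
Σ a^n = 1/(1 − a) = 1/27098;  first 7 digits = (1, 0, 0, 5, 2, 5, 3)

v_7(a) = 3 ≥ 1, so the series converges in ℤ_7 to 1/(1 − a) = 1/(1 − (-27097)) = 1/27098. Expand this rational in ℤ_7: compute digits iteratively via d_i = x_i mod 7, x_{i+1} = (x_i − d_i)/7. The first 7 digits are (1, 0, 0, 5, 2, 5, 3).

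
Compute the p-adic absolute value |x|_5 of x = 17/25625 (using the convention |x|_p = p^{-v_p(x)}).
|17/25625|_5 = 625

Step 1 — compute v_5(x) by factoring powers of 5 out of the numerator and denominator: v_5(17/25625) = -4. Step 2 — apply |x|_p = p^{-v_p(x)} = 5^{4} = 625.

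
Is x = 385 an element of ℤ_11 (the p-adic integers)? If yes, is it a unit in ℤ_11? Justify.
x ∈ ℤ_11 but not a unit; v_11(x) = 1 > 0

ℤ_11 = {x ∈ ℚ_11 : v_11(x) ≥ 0} and ℤ_11^× = {x ∈ ℤ_11 : v_11(x) = 0}. Here v_11(385) = v_11(num) − v_11(den) = 1; compare against these criteria.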